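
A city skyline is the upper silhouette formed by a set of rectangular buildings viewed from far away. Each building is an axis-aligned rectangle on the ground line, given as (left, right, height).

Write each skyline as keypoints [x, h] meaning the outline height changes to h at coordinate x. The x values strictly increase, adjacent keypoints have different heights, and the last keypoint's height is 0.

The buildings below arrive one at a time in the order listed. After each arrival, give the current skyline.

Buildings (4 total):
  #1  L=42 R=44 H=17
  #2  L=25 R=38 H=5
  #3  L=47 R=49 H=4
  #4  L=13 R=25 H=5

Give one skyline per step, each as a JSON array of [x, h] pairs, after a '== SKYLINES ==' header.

== SKYLINES ==
[[42,17],[44,0]]
[[25,5],[38,0],[42,17],[44,0]]
[[25,5],[38,0],[42,17],[44,0],[47,4],[49,0]]
[[13,5],[38,0],[42,17],[44,0],[47,4],[49,0]]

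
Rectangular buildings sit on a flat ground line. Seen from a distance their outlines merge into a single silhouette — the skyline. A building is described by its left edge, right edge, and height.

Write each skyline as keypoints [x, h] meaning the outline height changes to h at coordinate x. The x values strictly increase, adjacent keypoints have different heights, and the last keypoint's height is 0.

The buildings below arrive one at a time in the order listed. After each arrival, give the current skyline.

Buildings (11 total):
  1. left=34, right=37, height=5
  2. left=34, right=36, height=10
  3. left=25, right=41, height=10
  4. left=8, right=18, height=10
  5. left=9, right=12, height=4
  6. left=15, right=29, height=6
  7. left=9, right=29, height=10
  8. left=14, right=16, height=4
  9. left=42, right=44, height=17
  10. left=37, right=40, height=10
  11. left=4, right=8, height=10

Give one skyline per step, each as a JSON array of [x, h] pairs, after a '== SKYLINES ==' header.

== SKYLINES ==
[[34,5],[37,0]]
[[34,10],[36,5],[37,0]]
[[25,10],[41,0]]
[[8,10],[18,0],[25,10],[41,0]]
[[8,10],[18,0],[25,10],[41,0]]
[[8,10],[18,6],[25,10],[41,0]]
[[8,10],[41,0]]
[[8,10],[41,0]]
[[8,10],[41,0],[42,17],[44,0]]
[[8,10],[41,0],[42,17],[44,0]]
[[4,10],[41,0],[42,17],[44,0]]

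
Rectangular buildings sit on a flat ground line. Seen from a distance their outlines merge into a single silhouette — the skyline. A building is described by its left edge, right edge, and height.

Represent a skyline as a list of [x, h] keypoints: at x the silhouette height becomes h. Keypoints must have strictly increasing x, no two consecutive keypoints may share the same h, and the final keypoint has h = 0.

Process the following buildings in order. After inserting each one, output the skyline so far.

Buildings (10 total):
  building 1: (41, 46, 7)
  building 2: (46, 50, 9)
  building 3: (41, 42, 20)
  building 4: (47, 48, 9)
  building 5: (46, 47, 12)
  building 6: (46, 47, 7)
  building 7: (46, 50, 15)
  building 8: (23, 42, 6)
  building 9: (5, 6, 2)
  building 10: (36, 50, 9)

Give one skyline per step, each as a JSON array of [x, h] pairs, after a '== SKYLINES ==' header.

== SKYLINES ==
[[41,7],[46,0]]
[[41,7],[46,9],[50,0]]
[[41,20],[42,7],[46,9],[50,0]]
[[41,20],[42,7],[46,9],[50,0]]
[[41,20],[42,7],[46,12],[47,9],[50,0]]
[[41,20],[42,7],[46,12],[47,9],[50,0]]
[[41,20],[42,7],[46,15],[50,0]]
[[23,6],[41,20],[42,7],[46,15],[50,0]]
[[5,2],[6,0],[23,6],[41,20],[42,7],[46,15],[50,0]]
[[5,2],[6,0],[23,6],[36,9],[41,20],[42,9],[46,15],[50,0]]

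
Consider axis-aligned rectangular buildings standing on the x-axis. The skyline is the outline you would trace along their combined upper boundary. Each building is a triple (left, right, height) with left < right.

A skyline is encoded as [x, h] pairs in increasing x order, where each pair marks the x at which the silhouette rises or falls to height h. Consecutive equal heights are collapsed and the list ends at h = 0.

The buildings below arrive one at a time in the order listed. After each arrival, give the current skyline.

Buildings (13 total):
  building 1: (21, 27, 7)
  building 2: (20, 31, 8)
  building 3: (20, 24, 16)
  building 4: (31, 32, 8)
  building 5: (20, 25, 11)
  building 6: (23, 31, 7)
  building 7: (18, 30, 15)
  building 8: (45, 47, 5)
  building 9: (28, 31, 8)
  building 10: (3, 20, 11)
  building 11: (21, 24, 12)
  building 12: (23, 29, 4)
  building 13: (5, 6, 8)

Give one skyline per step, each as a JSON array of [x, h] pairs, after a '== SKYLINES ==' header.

== SKYLINES ==
[[21,7],[27,0]]
[[20,8],[31,0]]
[[20,16],[24,8],[31,0]]
[[20,16],[24,8],[32,0]]
[[20,16],[24,11],[25,8],[32,0]]
[[20,16],[24,11],[25,8],[32,0]]
[[18,15],[20,16],[24,15],[30,8],[32,0]]
[[18,15],[20,16],[24,15],[30,8],[32,0],[45,5],[47,0]]
[[18,15],[20,16],[24,15],[30,8],[32,0],[45,5],[47,0]]
[[3,11],[18,15],[20,16],[24,15],[30,8],[32,0],[45,5],[47,0]]
[[3,11],[18,15],[20,16],[24,15],[30,8],[32,0],[45,5],[47,0]]
[[3,11],[18,15],[20,16],[24,15],[30,8],[32,0],[45,5],[47,0]]
[[3,11],[18,15],[20,16],[24,15],[30,8],[32,0],[45,5],[47,0]]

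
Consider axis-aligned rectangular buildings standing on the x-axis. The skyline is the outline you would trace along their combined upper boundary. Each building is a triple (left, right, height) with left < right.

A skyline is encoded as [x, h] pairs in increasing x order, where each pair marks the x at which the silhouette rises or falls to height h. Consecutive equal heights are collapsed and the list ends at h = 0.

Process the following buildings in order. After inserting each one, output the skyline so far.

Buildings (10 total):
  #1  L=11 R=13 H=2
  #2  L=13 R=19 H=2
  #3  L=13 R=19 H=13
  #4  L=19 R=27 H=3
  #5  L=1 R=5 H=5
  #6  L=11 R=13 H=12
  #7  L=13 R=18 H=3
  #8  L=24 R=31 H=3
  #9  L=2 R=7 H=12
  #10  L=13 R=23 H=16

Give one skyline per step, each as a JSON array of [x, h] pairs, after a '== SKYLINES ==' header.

== SKYLINES ==
[[11,2],[13,0]]
[[11,2],[19,0]]
[[11,2],[13,13],[19,0]]
[[11,2],[13,13],[19,3],[27,0]]
[[1,5],[5,0],[11,2],[13,13],[19,3],[27,0]]
[[1,5],[5,0],[11,12],[13,13],[19,3],[27,0]]
[[1,5],[5,0],[11,12],[13,13],[19,3],[27,0]]
[[1,5],[5,0],[11,12],[13,13],[19,3],[31,0]]
[[1,5],[2,12],[7,0],[11,12],[13,13],[19,3],[31,0]]
[[1,5],[2,12],[7,0],[11,12],[13,16],[23,3],[31,0]]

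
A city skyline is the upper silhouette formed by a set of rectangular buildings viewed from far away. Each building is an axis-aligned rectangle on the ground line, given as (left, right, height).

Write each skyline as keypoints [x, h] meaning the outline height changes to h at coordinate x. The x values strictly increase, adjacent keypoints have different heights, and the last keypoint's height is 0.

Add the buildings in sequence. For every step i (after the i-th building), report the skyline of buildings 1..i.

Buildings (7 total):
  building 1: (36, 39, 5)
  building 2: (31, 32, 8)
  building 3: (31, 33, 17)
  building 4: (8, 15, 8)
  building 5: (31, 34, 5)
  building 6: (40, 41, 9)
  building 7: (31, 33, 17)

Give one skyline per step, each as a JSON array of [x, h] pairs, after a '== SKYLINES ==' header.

== SKYLINES ==
[[36,5],[39,0]]
[[31,8],[32,0],[36,5],[39,0]]
[[31,17],[33,0],[36,5],[39,0]]
[[8,8],[15,0],[31,17],[33,0],[36,5],[39,0]]
[[8,8],[15,0],[31,17],[33,5],[34,0],[36,5],[39,0]]
[[8,8],[15,0],[31,17],[33,5],[34,0],[36,5],[39,0],[40,9],[41,0]]
[[8,8],[15,0],[31,17],[33,5],[34,0],[36,5],[39,0],[40,9],[41,0]]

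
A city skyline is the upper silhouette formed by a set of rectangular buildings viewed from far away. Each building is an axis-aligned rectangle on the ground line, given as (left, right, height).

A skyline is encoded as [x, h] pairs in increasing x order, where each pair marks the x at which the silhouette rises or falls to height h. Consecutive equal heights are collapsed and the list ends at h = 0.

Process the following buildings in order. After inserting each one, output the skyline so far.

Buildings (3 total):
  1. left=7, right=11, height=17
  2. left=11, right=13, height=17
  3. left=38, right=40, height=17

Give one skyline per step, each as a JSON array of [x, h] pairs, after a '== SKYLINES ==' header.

== SKYLINES ==
[[7,17],[11,0]]
[[7,17],[13,0]]
[[7,17],[13,0],[38,17],[40,0]]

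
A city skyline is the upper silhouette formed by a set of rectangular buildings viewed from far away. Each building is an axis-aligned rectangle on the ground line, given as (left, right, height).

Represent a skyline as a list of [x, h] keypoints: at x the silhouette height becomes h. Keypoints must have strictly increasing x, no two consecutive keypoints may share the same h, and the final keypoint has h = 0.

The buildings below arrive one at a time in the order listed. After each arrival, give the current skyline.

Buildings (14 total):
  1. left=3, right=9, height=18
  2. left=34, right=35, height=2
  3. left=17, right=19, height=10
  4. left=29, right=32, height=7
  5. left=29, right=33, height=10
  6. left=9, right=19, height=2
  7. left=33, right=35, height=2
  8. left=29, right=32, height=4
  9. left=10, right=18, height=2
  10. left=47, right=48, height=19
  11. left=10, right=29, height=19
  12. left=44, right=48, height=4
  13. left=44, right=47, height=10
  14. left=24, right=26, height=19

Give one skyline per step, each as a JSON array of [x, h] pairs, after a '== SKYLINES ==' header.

== SKYLINES ==
[[3,18],[9,0]]
[[3,18],[9,0],[34,2],[35,0]]
[[3,18],[9,0],[17,10],[19,0],[34,2],[35,0]]
[[3,18],[9,0],[17,10],[19,0],[29,7],[32,0],[34,2],[35,0]]
[[3,18],[9,0],[17,10],[19,0],[29,10],[33,0],[34,2],[35,0]]
[[3,18],[9,2],[17,10],[19,0],[29,10],[33,0],[34,2],[35,0]]
[[3,18],[9,2],[17,10],[19,0],[29,10],[33,2],[35,0]]
[[3,18],[9,2],[17,10],[19,0],[29,10],[33,2],[35,0]]
[[3,18],[9,2],[17,10],[19,0],[29,10],[33,2],[35,0]]
[[3,18],[9,2],[17,10],[19,0],[29,10],[33,2],[35,0],[47,19],[48,0]]
[[3,18],[9,2],[10,19],[29,10],[33,2],[35,0],[47,19],[48,0]]
[[3,18],[9,2],[10,19],[29,10],[33,2],[35,0],[44,4],[47,19],[48,0]]
[[3,18],[9,2],[10,19],[29,10],[33,2],[35,0],[44,10],[47,19],[48,0]]
[[3,18],[9,2],[10,19],[29,10],[33,2],[35,0],[44,10],[47,19],[48,0]]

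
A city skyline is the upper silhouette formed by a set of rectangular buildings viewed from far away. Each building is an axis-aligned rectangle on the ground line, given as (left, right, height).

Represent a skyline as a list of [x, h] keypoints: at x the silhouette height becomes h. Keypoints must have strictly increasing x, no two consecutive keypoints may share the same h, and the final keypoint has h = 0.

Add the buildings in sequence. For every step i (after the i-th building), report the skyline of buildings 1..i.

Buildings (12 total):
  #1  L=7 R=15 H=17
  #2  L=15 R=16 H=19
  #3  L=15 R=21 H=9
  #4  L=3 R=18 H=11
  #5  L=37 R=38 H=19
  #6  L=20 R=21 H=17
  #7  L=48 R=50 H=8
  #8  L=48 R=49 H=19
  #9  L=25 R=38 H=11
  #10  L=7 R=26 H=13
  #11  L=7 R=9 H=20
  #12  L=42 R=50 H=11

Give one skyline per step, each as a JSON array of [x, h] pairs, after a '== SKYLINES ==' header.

== SKYLINES ==
[[7,17],[15,0]]
[[7,17],[15,19],[16,0]]
[[7,17],[15,19],[16,9],[21,0]]
[[3,11],[7,17],[15,19],[16,11],[18,9],[21,0]]
[[3,11],[7,17],[15,19],[16,11],[18,9],[21,0],[37,19],[38,0]]
[[3,11],[7,17],[15,19],[16,11],[18,9],[20,17],[21,0],[37,19],[38,0]]
[[3,11],[7,17],[15,19],[16,11],[18,9],[20,17],[21,0],[37,19],[38,0],[48,8],[50,0]]
[[3,11],[7,17],[15,19],[16,11],[18,9],[20,17],[21,0],[37,19],[38,0],[48,19],[49,8],[50,0]]
[[3,11],[7,17],[15,19],[16,11],[18,9],[20,17],[21,0],[25,11],[37,19],[38,0],[48,19],[49,8],[50,0]]
[[3,11],[7,17],[15,19],[16,13],[20,17],[21,13],[26,11],[37,19],[38,0],[48,19],[49,8],[50,0]]
[[3,11],[7,20],[9,17],[15,19],[16,13],[20,17],[21,13],[26,11],[37,19],[38,0],[48,19],[49,8],[50,0]]
[[3,11],[7,20],[9,17],[15,19],[16,13],[20,17],[21,13],[26,11],[37,19],[38,0],[42,11],[48,19],[49,11],[50,0]]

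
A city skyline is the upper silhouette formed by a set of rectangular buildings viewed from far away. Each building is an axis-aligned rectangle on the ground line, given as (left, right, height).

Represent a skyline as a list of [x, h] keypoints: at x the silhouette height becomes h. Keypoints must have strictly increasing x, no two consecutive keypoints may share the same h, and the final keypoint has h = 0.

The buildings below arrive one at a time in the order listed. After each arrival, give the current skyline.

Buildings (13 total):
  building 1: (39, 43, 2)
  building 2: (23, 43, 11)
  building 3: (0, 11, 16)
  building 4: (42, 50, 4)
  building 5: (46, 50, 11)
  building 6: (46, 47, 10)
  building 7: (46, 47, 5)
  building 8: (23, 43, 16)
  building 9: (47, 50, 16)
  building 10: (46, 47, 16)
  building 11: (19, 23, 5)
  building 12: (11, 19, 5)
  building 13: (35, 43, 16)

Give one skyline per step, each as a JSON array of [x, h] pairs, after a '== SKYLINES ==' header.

== SKYLINES ==
[[39,2],[43,0]]
[[23,11],[43,0]]
[[0,16],[11,0],[23,11],[43,0]]
[[0,16],[11,0],[23,11],[43,4],[50,0]]
[[0,16],[11,0],[23,11],[43,4],[46,11],[50,0]]
[[0,16],[11,0],[23,11],[43,4],[46,11],[50,0]]
[[0,16],[11,0],[23,11],[43,4],[46,11],[50,0]]
[[0,16],[11,0],[23,16],[43,4],[46,11],[50,0]]
[[0,16],[11,0],[23,16],[43,4],[46,11],[47,16],[50,0]]
[[0,16],[11,0],[23,16],[43,4],[46,16],[50,0]]
[[0,16],[11,0],[19,5],[23,16],[43,4],[46,16],[50,0]]
[[0,16],[11,5],[23,16],[43,4],[46,16],[50,0]]
[[0,16],[11,5],[23,16],[43,4],[46,16],[50,0]]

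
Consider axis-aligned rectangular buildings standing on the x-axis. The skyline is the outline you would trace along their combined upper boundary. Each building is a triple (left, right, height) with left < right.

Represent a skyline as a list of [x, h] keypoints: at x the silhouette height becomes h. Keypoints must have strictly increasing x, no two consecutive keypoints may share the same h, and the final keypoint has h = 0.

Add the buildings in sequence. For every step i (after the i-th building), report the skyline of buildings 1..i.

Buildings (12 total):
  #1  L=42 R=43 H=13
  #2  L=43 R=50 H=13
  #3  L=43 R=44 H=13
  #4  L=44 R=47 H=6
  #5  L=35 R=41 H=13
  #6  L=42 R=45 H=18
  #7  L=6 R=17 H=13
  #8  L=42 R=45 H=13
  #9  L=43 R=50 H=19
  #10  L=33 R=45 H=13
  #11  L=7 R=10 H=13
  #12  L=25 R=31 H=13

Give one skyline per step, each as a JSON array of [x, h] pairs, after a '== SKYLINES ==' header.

== SKYLINES ==
[[42,13],[43,0]]
[[42,13],[50,0]]
[[42,13],[50,0]]
[[42,13],[50,0]]
[[35,13],[41,0],[42,13],[50,0]]
[[35,13],[41,0],[42,18],[45,13],[50,0]]
[[6,13],[17,0],[35,13],[41,0],[42,18],[45,13],[50,0]]
[[6,13],[17,0],[35,13],[41,0],[42,18],[45,13],[50,0]]
[[6,13],[17,0],[35,13],[41,0],[42,18],[43,19],[50,0]]
[[6,13],[17,0],[33,13],[42,18],[43,19],[50,0]]
[[6,13],[17,0],[33,13],[42,18],[43,19],[50,0]]
[[6,13],[17,0],[25,13],[31,0],[33,13],[42,18],[43,19],[50,0]]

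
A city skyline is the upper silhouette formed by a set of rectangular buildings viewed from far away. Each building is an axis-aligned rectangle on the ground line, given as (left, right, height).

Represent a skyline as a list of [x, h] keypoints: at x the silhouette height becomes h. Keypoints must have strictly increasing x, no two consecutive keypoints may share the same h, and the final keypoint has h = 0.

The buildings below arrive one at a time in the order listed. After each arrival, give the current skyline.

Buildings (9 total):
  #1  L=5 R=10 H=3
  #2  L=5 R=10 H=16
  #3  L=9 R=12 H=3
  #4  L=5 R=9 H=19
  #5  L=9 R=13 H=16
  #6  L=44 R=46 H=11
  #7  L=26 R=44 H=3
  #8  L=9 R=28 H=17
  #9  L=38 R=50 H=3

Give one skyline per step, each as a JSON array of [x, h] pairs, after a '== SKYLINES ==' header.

== SKYLINES ==
[[5,3],[10,0]]
[[5,16],[10,0]]
[[5,16],[10,3],[12,0]]
[[5,19],[9,16],[10,3],[12,0]]
[[5,19],[9,16],[13,0]]
[[5,19],[9,16],[13,0],[44,11],[46,0]]
[[5,19],[9,16],[13,0],[26,3],[44,11],[46,0]]
[[5,19],[9,17],[28,3],[44,11],[46,0]]
[[5,19],[9,17],[28,3],[44,11],[46,3],[50,0]]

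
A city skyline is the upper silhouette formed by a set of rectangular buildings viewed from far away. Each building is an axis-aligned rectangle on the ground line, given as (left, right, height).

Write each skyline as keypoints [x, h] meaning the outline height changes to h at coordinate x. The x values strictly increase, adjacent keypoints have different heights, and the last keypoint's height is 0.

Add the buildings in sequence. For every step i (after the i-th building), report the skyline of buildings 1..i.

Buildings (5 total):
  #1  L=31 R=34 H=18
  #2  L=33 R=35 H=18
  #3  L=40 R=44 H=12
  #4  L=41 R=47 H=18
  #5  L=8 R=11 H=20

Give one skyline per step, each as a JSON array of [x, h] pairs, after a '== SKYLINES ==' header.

== SKYLINES ==
[[31,18],[34,0]]
[[31,18],[35,0]]
[[31,18],[35,0],[40,12],[44,0]]
[[31,18],[35,0],[40,12],[41,18],[47,0]]
[[8,20],[11,0],[31,18],[35,0],[40,12],[41,18],[47,0]]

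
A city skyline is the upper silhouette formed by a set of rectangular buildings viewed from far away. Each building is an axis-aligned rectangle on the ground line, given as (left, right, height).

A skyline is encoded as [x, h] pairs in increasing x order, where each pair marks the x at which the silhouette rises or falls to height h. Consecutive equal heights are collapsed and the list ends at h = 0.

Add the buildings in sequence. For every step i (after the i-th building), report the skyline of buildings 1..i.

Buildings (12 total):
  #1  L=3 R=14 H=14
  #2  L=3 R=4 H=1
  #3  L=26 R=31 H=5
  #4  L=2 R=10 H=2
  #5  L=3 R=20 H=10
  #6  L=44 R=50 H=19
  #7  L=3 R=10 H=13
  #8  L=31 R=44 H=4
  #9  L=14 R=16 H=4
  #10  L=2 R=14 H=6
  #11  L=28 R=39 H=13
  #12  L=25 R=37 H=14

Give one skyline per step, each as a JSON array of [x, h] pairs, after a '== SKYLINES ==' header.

== SKYLINES ==
[[3,14],[14,0]]
[[3,14],[14,0]]
[[3,14],[14,0],[26,5],[31,0]]
[[2,2],[3,14],[14,0],[26,5],[31,0]]
[[2,2],[3,14],[14,10],[20,0],[26,5],[31,0]]
[[2,2],[3,14],[14,10],[20,0],[26,5],[31,0],[44,19],[50,0]]
[[2,2],[3,14],[14,10],[20,0],[26,5],[31,0],[44,19],[50,0]]
[[2,2],[3,14],[14,10],[20,0],[26,5],[31,4],[44,19],[50,0]]
[[2,2],[3,14],[14,10],[20,0],[26,5],[31,4],[44,19],[50,0]]
[[2,6],[3,14],[14,10],[20,0],[26,5],[31,4],[44,19],[50,0]]
[[2,6],[3,14],[14,10],[20,0],[26,5],[28,13],[39,4],[44,19],[50,0]]
[[2,6],[3,14],[14,10],[20,0],[25,14],[37,13],[39,4],[44,19],[50,0]]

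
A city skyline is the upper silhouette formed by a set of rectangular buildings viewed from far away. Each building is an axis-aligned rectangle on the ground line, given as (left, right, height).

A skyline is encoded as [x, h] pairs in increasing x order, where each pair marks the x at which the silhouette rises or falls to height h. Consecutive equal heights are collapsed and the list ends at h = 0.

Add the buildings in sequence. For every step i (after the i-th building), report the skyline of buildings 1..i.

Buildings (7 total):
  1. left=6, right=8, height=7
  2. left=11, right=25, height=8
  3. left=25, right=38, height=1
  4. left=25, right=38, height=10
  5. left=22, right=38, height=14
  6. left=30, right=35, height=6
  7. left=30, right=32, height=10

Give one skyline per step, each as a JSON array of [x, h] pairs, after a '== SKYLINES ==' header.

== SKYLINES ==
[[6,7],[8,0]]
[[6,7],[8,0],[11,8],[25,0]]
[[6,7],[8,0],[11,8],[25,1],[38,0]]
[[6,7],[8,0],[11,8],[25,10],[38,0]]
[[6,7],[8,0],[11,8],[22,14],[38,0]]
[[6,7],[8,0],[11,8],[22,14],[38,0]]
[[6,7],[8,0],[11,8],[22,14],[38,0]]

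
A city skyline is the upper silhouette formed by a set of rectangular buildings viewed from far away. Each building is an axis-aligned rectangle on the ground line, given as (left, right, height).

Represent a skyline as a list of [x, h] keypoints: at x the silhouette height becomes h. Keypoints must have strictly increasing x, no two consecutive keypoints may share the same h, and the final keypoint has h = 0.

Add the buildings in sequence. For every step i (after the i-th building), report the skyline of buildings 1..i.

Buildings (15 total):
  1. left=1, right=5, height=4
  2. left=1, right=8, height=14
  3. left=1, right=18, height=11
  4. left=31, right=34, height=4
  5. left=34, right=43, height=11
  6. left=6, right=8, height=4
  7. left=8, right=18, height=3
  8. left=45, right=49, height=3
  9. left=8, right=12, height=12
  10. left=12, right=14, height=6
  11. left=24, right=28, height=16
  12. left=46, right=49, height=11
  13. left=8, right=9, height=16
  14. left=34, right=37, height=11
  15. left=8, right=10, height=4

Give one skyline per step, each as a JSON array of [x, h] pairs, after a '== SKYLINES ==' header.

== SKYLINES ==
[[1,4],[5,0]]
[[1,14],[8,0]]
[[1,14],[8,11],[18,0]]
[[1,14],[8,11],[18,0],[31,4],[34,0]]
[[1,14],[8,11],[18,0],[31,4],[34,11],[43,0]]
[[1,14],[8,11],[18,0],[31,4],[34,11],[43,0]]
[[1,14],[8,11],[18,0],[31,4],[34,11],[43,0]]
[[1,14],[8,11],[18,0],[31,4],[34,11],[43,0],[45,3],[49,0]]
[[1,14],[8,12],[12,11],[18,0],[31,4],[34,11],[43,0],[45,3],[49,0]]
[[1,14],[8,12],[12,11],[18,0],[31,4],[34,11],[43,0],[45,3],[49,0]]
[[1,14],[8,12],[12,11],[18,0],[24,16],[28,0],[31,4],[34,11],[43,0],[45,3],[49,0]]
[[1,14],[8,12],[12,11],[18,0],[24,16],[28,0],[31,4],[34,11],[43,0],[45,3],[46,11],[49,0]]
[[1,14],[8,16],[9,12],[12,11],[18,0],[24,16],[28,0],[31,4],[34,11],[43,0],[45,3],[46,11],[49,0]]
[[1,14],[8,16],[9,12],[12,11],[18,0],[24,16],[28,0],[31,4],[34,11],[43,0],[45,3],[46,11],[49,0]]
[[1,14],[8,16],[9,12],[12,11],[18,0],[24,16],[28,0],[31,4],[34,11],[43,0],[45,3],[46,11],[49,0]]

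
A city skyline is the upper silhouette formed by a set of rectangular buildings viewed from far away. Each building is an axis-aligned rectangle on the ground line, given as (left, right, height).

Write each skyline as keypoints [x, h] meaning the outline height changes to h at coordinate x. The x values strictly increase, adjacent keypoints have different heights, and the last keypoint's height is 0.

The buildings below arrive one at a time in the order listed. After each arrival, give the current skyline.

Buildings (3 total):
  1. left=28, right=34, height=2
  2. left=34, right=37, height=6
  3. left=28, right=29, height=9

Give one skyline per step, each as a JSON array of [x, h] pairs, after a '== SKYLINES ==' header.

== SKYLINES ==
[[28,2],[34,0]]
[[28,2],[34,6],[37,0]]
[[28,9],[29,2],[34,6],[37,0]]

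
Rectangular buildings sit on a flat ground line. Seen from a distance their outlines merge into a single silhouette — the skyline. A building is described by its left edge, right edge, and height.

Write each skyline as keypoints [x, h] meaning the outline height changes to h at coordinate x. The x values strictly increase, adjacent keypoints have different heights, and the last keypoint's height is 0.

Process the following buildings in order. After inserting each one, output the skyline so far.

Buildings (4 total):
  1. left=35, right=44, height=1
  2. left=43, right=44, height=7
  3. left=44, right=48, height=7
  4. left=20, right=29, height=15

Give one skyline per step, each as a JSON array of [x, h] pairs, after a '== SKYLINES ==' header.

== SKYLINES ==
[[35,1],[44,0]]
[[35,1],[43,7],[44,0]]
[[35,1],[43,7],[48,0]]
[[20,15],[29,0],[35,1],[43,7],[48,0]]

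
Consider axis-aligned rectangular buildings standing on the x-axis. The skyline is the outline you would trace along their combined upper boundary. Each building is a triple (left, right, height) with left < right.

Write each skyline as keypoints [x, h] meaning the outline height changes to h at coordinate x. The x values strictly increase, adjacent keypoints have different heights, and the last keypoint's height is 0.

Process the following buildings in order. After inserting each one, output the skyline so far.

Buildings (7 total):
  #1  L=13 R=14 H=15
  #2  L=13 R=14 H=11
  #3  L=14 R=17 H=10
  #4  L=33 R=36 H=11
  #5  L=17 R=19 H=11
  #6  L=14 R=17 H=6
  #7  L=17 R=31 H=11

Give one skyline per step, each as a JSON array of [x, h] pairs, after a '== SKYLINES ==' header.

== SKYLINES ==
[[13,15],[14,0]]
[[13,15],[14,0]]
[[13,15],[14,10],[17,0]]
[[13,15],[14,10],[17,0],[33,11],[36,0]]
[[13,15],[14,10],[17,11],[19,0],[33,11],[36,0]]
[[13,15],[14,10],[17,11],[19,0],[33,11],[36,0]]
[[13,15],[14,10],[17,11],[31,0],[33,11],[36,0]]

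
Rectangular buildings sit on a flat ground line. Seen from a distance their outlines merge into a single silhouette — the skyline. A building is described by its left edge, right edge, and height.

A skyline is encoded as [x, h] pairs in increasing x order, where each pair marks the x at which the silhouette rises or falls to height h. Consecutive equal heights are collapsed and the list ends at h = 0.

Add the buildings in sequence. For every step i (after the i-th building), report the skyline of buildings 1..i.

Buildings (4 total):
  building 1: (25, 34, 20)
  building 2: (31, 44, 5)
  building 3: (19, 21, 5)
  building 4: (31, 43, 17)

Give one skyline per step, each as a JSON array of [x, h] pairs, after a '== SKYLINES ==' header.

== SKYLINES ==
[[25,20],[34,0]]
[[25,20],[34,5],[44,0]]
[[19,5],[21,0],[25,20],[34,5],[44,0]]
[[19,5],[21,0],[25,20],[34,17],[43,5],[44,0]]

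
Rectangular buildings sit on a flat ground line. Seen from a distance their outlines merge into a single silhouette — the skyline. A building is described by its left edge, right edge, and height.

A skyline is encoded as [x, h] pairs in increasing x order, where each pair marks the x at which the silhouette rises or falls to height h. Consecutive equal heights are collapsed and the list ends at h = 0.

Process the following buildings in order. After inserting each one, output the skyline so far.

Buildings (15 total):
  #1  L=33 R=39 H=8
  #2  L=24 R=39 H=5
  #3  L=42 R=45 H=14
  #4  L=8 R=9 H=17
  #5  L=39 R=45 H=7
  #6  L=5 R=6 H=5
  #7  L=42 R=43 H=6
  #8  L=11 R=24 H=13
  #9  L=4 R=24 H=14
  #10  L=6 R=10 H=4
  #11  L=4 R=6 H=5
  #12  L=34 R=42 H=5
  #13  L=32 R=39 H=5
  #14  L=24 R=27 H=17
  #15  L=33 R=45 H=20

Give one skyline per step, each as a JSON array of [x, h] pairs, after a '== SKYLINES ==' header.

== SKYLINES ==
[[33,8],[39,0]]
[[24,5],[33,8],[39,0]]
[[24,5],[33,8],[39,0],[42,14],[45,0]]
[[8,17],[9,0],[24,5],[33,8],[39,0],[42,14],[45,0]]
[[8,17],[9,0],[24,5],[33,8],[39,7],[42,14],[45,0]]
[[5,5],[6,0],[8,17],[9,0],[24,5],[33,8],[39,7],[42,14],[45,0]]
[[5,5],[6,0],[8,17],[9,0],[24,5],[33,8],[39,7],[42,14],[45,0]]
[[5,5],[6,0],[8,17],[9,0],[11,13],[24,5],[33,8],[39,7],[42,14],[45,0]]
[[4,14],[8,17],[9,14],[24,5],[33,8],[39,7],[42,14],[45,0]]
[[4,14],[8,17],[9,14],[24,5],[33,8],[39,7],[42,14],[45,0]]
[[4,14],[8,17],[9,14],[24,5],[33,8],[39,7],[42,14],[45,0]]
[[4,14],[8,17],[9,14],[24,5],[33,8],[39,7],[42,14],[45,0]]
[[4,14],[8,17],[9,14],[24,5],[33,8],[39,7],[42,14],[45,0]]
[[4,14],[8,17],[9,14],[24,17],[27,5],[33,8],[39,7],[42,14],[45,0]]
[[4,14],[8,17],[9,14],[24,17],[27,5],[33,20],[45,0]]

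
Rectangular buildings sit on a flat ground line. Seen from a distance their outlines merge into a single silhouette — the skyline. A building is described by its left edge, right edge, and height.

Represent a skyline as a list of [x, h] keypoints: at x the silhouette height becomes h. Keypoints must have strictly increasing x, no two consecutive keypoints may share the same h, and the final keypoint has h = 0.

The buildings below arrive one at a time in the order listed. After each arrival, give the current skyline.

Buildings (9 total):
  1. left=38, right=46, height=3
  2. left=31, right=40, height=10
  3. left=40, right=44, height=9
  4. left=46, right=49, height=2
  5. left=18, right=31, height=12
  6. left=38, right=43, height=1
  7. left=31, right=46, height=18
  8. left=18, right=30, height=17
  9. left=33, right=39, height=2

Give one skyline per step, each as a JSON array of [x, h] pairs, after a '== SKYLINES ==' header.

== SKYLINES ==
[[38,3],[46,0]]
[[31,10],[40,3],[46,0]]
[[31,10],[40,9],[44,3],[46,0]]
[[31,10],[40,9],[44,3],[46,2],[49,0]]
[[18,12],[31,10],[40,9],[44,3],[46,2],[49,0]]
[[18,12],[31,10],[40,9],[44,3],[46,2],[49,0]]
[[18,12],[31,18],[46,2],[49,0]]
[[18,17],[30,12],[31,18],[46,2],[49,0]]
[[18,17],[30,12],[31,18],[46,2],[49,0]]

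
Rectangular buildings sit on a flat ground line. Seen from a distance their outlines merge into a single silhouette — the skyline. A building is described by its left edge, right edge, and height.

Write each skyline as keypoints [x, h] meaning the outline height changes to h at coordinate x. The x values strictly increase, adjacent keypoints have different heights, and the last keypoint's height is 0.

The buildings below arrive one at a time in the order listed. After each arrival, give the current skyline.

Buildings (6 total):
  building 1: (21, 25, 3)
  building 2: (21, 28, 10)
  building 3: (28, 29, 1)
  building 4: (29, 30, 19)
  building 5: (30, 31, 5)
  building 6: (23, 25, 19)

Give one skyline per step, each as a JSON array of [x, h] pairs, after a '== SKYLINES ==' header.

== SKYLINES ==
[[21,3],[25,0]]
[[21,10],[28,0]]
[[21,10],[28,1],[29,0]]
[[21,10],[28,1],[29,19],[30,0]]
[[21,10],[28,1],[29,19],[30,5],[31,0]]
[[21,10],[23,19],[25,10],[28,1],[29,19],[30,5],[31,0]]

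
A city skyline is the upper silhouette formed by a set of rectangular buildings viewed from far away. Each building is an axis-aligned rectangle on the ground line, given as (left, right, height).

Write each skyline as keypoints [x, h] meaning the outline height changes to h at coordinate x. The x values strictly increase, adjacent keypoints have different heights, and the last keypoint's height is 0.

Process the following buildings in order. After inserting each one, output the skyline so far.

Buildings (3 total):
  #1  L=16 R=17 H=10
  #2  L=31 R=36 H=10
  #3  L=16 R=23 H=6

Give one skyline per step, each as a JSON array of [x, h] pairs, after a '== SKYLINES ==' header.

== SKYLINES ==
[[16,10],[17,0]]
[[16,10],[17,0],[31,10],[36,0]]
[[16,10],[17,6],[23,0],[31,10],[36,0]]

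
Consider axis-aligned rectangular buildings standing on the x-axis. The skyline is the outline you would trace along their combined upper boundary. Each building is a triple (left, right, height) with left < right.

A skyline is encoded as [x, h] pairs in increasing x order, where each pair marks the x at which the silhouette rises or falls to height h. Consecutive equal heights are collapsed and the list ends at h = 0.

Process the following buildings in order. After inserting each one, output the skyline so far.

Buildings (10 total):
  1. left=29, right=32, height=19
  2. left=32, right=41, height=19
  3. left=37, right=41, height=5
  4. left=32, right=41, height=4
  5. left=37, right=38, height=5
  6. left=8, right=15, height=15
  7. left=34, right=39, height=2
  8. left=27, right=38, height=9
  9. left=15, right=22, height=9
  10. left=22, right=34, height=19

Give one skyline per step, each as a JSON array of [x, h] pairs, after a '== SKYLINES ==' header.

== SKYLINES ==
[[29,19],[32,0]]
[[29,19],[41,0]]
[[29,19],[41,0]]
[[29,19],[41,0]]
[[29,19],[41,0]]
[[8,15],[15,0],[29,19],[41,0]]
[[8,15],[15,0],[29,19],[41,0]]
[[8,15],[15,0],[27,9],[29,19],[41,0]]
[[8,15],[15,9],[22,0],[27,9],[29,19],[41,0]]
[[8,15],[15,9],[22,19],[41,0]]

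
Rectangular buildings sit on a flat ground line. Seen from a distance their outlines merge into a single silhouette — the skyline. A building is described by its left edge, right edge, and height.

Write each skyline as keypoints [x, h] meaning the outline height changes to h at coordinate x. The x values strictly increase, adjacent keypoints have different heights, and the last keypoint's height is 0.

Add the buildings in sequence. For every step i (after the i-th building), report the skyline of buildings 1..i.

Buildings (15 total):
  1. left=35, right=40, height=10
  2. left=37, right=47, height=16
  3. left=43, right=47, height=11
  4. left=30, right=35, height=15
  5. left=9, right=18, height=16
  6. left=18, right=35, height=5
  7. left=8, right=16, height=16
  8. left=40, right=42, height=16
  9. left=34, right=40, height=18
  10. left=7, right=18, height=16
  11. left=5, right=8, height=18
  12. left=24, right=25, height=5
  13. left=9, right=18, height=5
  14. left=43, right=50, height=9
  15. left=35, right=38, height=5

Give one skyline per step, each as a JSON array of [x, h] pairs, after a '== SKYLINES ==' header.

== SKYLINES ==
[[35,10],[40,0]]
[[35,10],[37,16],[47,0]]
[[35,10],[37,16],[47,0]]
[[30,15],[35,10],[37,16],[47,0]]
[[9,16],[18,0],[30,15],[35,10],[37,16],[47,0]]
[[9,16],[18,5],[30,15],[35,10],[37,16],[47,0]]
[[8,16],[18,5],[30,15],[35,10],[37,16],[47,0]]
[[8,16],[18,5],[30,15],[35,10],[37,16],[47,0]]
[[8,16],[18,5],[30,15],[34,18],[40,16],[47,0]]
[[7,16],[18,5],[30,15],[34,18],[40,16],[47,0]]
[[5,18],[8,16],[18,5],[30,15],[34,18],[40,16],[47,0]]
[[5,18],[8,16],[18,5],[30,15],[34,18],[40,16],[47,0]]
[[5,18],[8,16],[18,5],[30,15],[34,18],[40,16],[47,0]]
[[5,18],[8,16],[18,5],[30,15],[34,18],[40,16],[47,9],[50,0]]
[[5,18],[8,16],[18,5],[30,15],[34,18],[40,16],[47,9],[50,0]]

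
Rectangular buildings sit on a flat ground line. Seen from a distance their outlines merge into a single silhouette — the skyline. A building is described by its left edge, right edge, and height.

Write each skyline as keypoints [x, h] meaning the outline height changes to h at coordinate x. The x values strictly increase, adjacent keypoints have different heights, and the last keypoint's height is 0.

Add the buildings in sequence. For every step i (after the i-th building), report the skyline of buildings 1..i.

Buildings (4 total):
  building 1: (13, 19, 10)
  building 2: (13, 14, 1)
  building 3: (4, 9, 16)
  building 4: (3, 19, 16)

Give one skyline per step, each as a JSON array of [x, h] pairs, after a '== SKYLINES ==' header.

== SKYLINES ==
[[13,10],[19,0]]
[[13,10],[19,0]]
[[4,16],[9,0],[13,10],[19,0]]
[[3,16],[19,0]]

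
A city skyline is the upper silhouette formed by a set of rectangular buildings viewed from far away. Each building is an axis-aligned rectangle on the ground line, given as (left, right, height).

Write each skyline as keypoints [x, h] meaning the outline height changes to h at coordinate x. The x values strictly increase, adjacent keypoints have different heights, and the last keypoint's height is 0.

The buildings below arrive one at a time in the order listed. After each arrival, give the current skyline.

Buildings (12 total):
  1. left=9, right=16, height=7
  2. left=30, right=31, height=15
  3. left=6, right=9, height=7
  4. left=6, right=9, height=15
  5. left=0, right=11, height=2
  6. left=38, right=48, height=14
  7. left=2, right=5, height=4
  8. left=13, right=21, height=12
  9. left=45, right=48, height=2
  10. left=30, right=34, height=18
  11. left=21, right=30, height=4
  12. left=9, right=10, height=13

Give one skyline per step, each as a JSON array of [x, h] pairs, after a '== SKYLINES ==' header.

== SKYLINES ==
[[9,7],[16,0]]
[[9,7],[16,0],[30,15],[31,0]]
[[6,7],[16,0],[30,15],[31,0]]
[[6,15],[9,7],[16,0],[30,15],[31,0]]
[[0,2],[6,15],[9,7],[16,0],[30,15],[31,0]]
[[0,2],[6,15],[9,7],[16,0],[30,15],[31,0],[38,14],[48,0]]
[[0,2],[2,4],[5,2],[6,15],[9,7],[16,0],[30,15],[31,0],[38,14],[48,0]]
[[0,2],[2,4],[5,2],[6,15],[9,7],[13,12],[21,0],[30,15],[31,0],[38,14],[48,0]]
[[0,2],[2,4],[5,2],[6,15],[9,7],[13,12],[21,0],[30,15],[31,0],[38,14],[48,0]]
[[0,2],[2,4],[5,2],[6,15],[9,7],[13,12],[21,0],[30,18],[34,0],[38,14],[48,0]]
[[0,2],[2,4],[5,2],[6,15],[9,7],[13,12],[21,4],[30,18],[34,0],[38,14],[48,0]]
[[0,2],[2,4],[5,2],[6,15],[9,13],[10,7],[13,12],[21,4],[30,18],[34,0],[38,14],[48,0]]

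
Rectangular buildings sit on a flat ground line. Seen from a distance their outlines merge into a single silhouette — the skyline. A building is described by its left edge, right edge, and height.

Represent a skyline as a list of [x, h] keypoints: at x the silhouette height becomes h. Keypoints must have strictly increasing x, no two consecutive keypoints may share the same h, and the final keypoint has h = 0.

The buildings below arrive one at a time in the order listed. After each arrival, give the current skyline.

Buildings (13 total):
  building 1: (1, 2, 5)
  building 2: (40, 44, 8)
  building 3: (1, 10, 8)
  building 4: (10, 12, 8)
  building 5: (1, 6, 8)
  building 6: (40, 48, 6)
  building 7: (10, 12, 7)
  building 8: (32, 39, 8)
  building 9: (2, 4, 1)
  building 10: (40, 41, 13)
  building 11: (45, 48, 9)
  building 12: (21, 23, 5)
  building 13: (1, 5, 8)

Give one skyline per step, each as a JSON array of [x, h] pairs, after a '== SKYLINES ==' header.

== SKYLINES ==
[[1,5],[2,0]]
[[1,5],[2,0],[40,8],[44,0]]
[[1,8],[10,0],[40,8],[44,0]]
[[1,8],[12,0],[40,8],[44,0]]
[[1,8],[12,0],[40,8],[44,0]]
[[1,8],[12,0],[40,8],[44,6],[48,0]]
[[1,8],[12,0],[40,8],[44,6],[48,0]]
[[1,8],[12,0],[32,8],[39,0],[40,8],[44,6],[48,0]]
[[1,8],[12,0],[32,8],[39,0],[40,8],[44,6],[48,0]]
[[1,8],[12,0],[32,8],[39,0],[40,13],[41,8],[44,6],[48,0]]
[[1,8],[12,0],[32,8],[39,0],[40,13],[41,8],[44,6],[45,9],[48,0]]
[[1,8],[12,0],[21,5],[23,0],[32,8],[39,0],[40,13],[41,8],[44,6],[45,9],[48,0]]
[[1,8],[12,0],[21,5],[23,0],[32,8],[39,0],[40,13],[41,8],[44,6],[45,9],[48,0]]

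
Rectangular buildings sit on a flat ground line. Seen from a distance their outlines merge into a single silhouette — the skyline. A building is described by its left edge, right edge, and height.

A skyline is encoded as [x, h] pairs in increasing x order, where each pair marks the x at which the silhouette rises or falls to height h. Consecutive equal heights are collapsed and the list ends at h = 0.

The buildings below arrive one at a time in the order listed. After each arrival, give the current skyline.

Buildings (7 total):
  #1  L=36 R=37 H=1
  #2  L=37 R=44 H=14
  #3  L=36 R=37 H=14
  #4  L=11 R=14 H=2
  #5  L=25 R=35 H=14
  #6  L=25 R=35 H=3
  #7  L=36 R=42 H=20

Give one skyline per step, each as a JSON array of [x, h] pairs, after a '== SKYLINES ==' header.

== SKYLINES ==
[[36,1],[37,0]]
[[36,1],[37,14],[44,0]]
[[36,14],[44,0]]
[[11,2],[14,0],[36,14],[44,0]]
[[11,2],[14,0],[25,14],[35,0],[36,14],[44,0]]
[[11,2],[14,0],[25,14],[35,0],[36,14],[44,0]]
[[11,2],[14,0],[25,14],[35,0],[36,20],[42,14],[44,0]]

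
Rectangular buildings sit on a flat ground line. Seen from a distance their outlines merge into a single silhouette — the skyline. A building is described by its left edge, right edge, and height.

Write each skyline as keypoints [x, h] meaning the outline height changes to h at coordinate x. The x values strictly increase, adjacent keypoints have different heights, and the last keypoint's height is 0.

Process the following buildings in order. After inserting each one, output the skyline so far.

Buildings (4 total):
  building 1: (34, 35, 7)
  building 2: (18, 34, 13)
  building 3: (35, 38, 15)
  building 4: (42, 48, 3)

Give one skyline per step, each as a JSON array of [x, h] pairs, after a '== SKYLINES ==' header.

== SKYLINES ==
[[34,7],[35,0]]
[[18,13],[34,7],[35,0]]
[[18,13],[34,7],[35,15],[38,0]]
[[18,13],[34,7],[35,15],[38,0],[42,3],[48,0]]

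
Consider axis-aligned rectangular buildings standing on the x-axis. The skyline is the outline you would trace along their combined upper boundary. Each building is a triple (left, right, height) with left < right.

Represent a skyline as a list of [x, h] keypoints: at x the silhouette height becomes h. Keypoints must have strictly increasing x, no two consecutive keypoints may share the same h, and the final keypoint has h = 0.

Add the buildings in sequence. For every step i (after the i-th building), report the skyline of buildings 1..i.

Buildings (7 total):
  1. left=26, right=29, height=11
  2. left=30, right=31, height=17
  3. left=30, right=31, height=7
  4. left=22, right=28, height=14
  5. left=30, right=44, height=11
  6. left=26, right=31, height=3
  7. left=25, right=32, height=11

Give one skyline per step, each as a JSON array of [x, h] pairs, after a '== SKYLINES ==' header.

== SKYLINES ==
[[26,11],[29,0]]
[[26,11],[29,0],[30,17],[31,0]]
[[26,11],[29,0],[30,17],[31,0]]
[[22,14],[28,11],[29,0],[30,17],[31,0]]
[[22,14],[28,11],[29,0],[30,17],[31,11],[44,0]]
[[22,14],[28,11],[29,3],[30,17],[31,11],[44,0]]
[[22,14],[28,11],[30,17],[31,11],[44,0]]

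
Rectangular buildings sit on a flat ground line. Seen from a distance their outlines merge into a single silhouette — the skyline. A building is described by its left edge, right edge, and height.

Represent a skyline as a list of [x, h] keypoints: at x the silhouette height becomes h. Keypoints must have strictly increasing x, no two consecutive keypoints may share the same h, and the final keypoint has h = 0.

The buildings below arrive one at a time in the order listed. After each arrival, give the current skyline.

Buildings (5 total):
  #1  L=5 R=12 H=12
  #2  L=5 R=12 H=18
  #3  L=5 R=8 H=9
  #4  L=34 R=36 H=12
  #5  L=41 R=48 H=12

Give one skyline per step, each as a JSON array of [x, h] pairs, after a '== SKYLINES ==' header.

== SKYLINES ==
[[5,12],[12,0]]
[[5,18],[12,0]]
[[5,18],[12,0]]
[[5,18],[12,0],[34,12],[36,0]]
[[5,18],[12,0],[34,12],[36,0],[41,12],[48,0]]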